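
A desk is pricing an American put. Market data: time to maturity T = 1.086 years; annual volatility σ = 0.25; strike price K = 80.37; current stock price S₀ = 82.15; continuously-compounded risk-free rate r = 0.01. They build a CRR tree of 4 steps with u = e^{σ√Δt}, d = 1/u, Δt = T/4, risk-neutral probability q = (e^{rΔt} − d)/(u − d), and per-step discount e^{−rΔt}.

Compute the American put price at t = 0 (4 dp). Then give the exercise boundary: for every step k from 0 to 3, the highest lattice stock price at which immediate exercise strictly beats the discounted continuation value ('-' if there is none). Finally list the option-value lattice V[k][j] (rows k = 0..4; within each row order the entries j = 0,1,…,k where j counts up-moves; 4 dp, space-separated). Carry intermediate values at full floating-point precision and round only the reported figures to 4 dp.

price = 6.9441
boundary = - - - 55.5762
tree:
6.9441
11.1316 2.4087
17.1441 4.6259 0.0000
24.7938 8.8839 0.0000 0.0000
31.5817 17.0616 0.0000 0.0000 0.0000

Δt=0.27150  u=1.13913  d=0.87786  q=0.47789  discount=0.99729
step 4 (expiry): payoffs max(K−S,0) = 31.5817 17.0616 0.0000 0.0000 0.0000
step 3: (k=3,j=0): S=55.5762, (K−S)⁺=24.7938, hold=24.5759 ⇒ V=24.7938 exercise | (k=3,j=1): S=72.1165, (K−S)⁺=8.2535, hold=8.8839 ⇒ V=8.8839 continue | (k=3,j=2): S=93.5795, (K−S)⁺=0.0000, hold=0.0000 ⇒ V=0.0000 continue | (k=3,j=3): S=121.4302, (K−S)⁺=0.0000, hold=0.0000 ⇒ V=0.0000 continue  boundary S*=55.5762
step 2: (k=2,j=0): S=63.3084, (K−S)⁺=17.0616, hold=17.1441 ⇒ V=17.1441 continue | (k=2,j=1): S=82.1500, (K−S)⁺=0.0000, hold=4.6259 ⇒ V=4.6259 continue | (k=2,j=2): S=106.5991, (K−S)⁺=0.0000, hold=0.0000 ⇒ V=0.0000 continue  boundary S*=-
step 1: (k=1,j=0): S=72.1165, (K−S)⁺=8.2535, hold=11.1316 ⇒ V=11.1316 continue | (k=1,j=1): S=93.5795, (K−S)⁺=0.0000, hold=2.4087 ⇒ V=2.4087 continue  boundary S*=-
step 0: (k=0,j=0): S=82.1500, (K−S)⁺=0.0000, hold=6.9441 ⇒ V=6.9441 continue  boundary S*=-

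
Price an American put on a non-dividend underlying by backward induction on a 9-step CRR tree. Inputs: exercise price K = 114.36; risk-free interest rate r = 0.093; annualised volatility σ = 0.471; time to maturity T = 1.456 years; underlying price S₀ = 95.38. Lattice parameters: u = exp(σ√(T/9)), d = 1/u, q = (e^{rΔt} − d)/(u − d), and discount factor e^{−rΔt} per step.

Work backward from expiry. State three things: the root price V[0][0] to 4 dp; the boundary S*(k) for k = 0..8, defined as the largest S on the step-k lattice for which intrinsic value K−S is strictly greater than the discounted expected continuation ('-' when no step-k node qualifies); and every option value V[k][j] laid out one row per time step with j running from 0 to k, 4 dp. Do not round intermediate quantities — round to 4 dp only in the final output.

Δt=0.16178  u=1.20858  d=0.82742  q=0.49255  discount=0.98507
step 9 (expiry): payoffs max(K−S,0) = 97.0224 89.0357 77.3699 60.3301 35.4408 0.0000 0.0000 0.0000 0.0000 0.0000
step 8: (k=8,j=0): S=20.9538, (K−S)⁺=93.4062, hold=91.6985 ⇒ V=93.4062 exercise | (k=8,j=1): S=30.6063, (K−S)⁺=83.7537, hold=82.0460 ⇒ V=83.7537 exercise | (k=8,j=2): S=44.7054, (K−S)⁺=69.6546, hold=67.9469 ⇒ V=69.6546 exercise | (k=8,j=3): S=65.2993, (K−S)⁺=49.0607, hold=47.3530 ⇒ V=49.0607 exercise | (k=8,j=4): S=95.3800, (K−S)⁺=18.9800, hold=17.7158 ⇒ V=18.9800 exercise | (k=8,j=5): S=139.3176, (K−S)⁺=0.0000, hold=0.0000 ⇒ V=0.0000 continue | (k=8,j=6): S=203.4955, (K−S)⁺=0.0000, hold=0.0000 ⇒ V=0.0000 continue | (k=8,j=7): S=297.2375, (K−S)⁺=0.0000, hold=0.0000 ⇒ V=0.0000 continue | (k=8,j=8): S=434.1626, (K−S)⁺=0.0000, hold=0.0000 ⇒ V=0.0000 continue  boundary S*=95.3800
step 7: (k=7,j=0): S=25.3243, (K−S)⁺=89.0357, hold=87.3280 ⇒ V=89.0357 exercise | (k=7,j=1): S=36.9901, (K−S)⁺=77.3699, hold=75.6622 ⇒ V=77.3699 exercise | (k=7,j=2): S=54.0299, (K−S)⁺=60.3301, hold=58.6224 ⇒ V=60.3301 exercise | (k=7,j=3): S=78.9192, (K−S)⁺=35.4408, hold=33.7330 ⇒ V=35.4408 exercise | (k=7,j=4): S=115.2741, (K−S)⁺=0.0000, hold=9.4876 ⇒ V=9.4876 continue | (k=7,j=5): S=168.3761, (K−S)⁺=0.0000, hold=0.0000 ⇒ V=0.0000 continue | (k=7,j=6): S=245.9400, (K−S)⁺=0.0000, hold=0.0000 ⇒ V=0.0000 continue | (k=7,j=7): S=359.2345, (K−S)⁺=0.0000, hold=0.0000 ⇒ V=0.0000 continue  boundary S*=78.9192
step 6: (k=6,j=0): S=30.6063, (K−S)⁺=83.7537, hold=82.0460 ⇒ V=83.7537 exercise | (k=6,j=1): S=44.7054, (K−S)⁺=69.6546, hold=67.9469 ⇒ V=69.6546 exercise | (k=6,j=2): S=65.2993, (K−S)⁺=49.0607, hold=47.3530 ⇒ V=49.0607 exercise | (k=6,j=3): S=95.3800, (K−S)⁺=18.9800, hold=22.3191 ⇒ V=22.3191 continue | (k=6,j=4): S=139.3176, (K−S)⁺=0.0000, hold=4.7426 ⇒ V=4.7426 continue | (k=6,j=5): S=203.4955, (K−S)⁺=0.0000, hold=0.0000 ⇒ V=0.0000 continue | (k=6,j=6): S=297.2375, (K−S)⁺=0.0000, hold=0.0000 ⇒ V=0.0000 continue  boundary S*=65.2993
step 5: (k=5,j=0): S=36.9901, (K−S)⁺=77.3699, hold=75.6622 ⇒ V=77.3699 exercise | (k=5,j=1): S=54.0299, (K−S)⁺=60.3301, hold=58.6224 ⇒ V=60.3301 exercise | (k=5,j=2): S=78.9192, (K−S)⁺=35.4408, hold=35.3532 ⇒ V=35.4408 exercise | (k=5,j=3): S=115.2741, (K−S)⁺=0.0000, hold=13.4578 ⇒ V=13.4578 continue | (k=5,j=4): S=168.3761, (K−S)⁺=0.0000, hold=2.3707 ⇒ V=2.3707 continue | (k=5,j=5): S=245.9400, (K−S)⁺=0.0000, hold=0.0000 ⇒ V=0.0000 continue  boundary S*=78.9192
step 4: (k=4,j=0): S=44.7054, (K−S)⁺=69.6546, hold=67.9469 ⇒ V=69.6546 exercise | (k=4,j=1): S=65.2993, (K−S)⁺=49.0607, hold=47.3530 ⇒ V=49.0607 exercise | (k=4,j=2): S=95.3800, (K−S)⁺=18.9800, hold=24.2455 ⇒ V=24.2455 continue | (k=4,j=3): S=139.3176, (K−S)⁺=0.0000, hold=7.8774 ⇒ V=7.8774 continue | (k=4,j=4): S=203.4955, (K−S)⁺=0.0000, hold=1.1850 ⇒ V=1.1850 continue  boundary S*=65.2993
step 3: (k=3,j=0): S=54.0299, (K−S)⁺=60.3301, hold=58.6224 ⇒ V=60.3301 exercise | (k=3,j=1): S=78.9192, (K−S)⁺=35.4408, hold=36.2878 ⇒ V=36.2878 continue | (k=3,j=2): S=115.2741, (K−S)⁺=0.0000, hold=15.9417 ⇒ V=15.9417 continue | (k=3,j=3): S=168.3761, (K−S)⁺=0.0000, hold=4.5126 ⇒ V=4.5126 continue  boundary S*=54.0299
step 2: (k=2,j=0): S=65.2993, (K−S)⁺=49.0607, hold=47.7640 ⇒ V=49.0607 exercise | (k=2,j=1): S=95.3800, (K−S)⁺=18.9800, hold=25.8741 ⇒ V=25.8741 continue | (k=2,j=2): S=139.3176, (K−S)⁺=0.0000, hold=10.1583 ⇒ V=10.1583 continue  boundary S*=65.2993
step 1: (k=1,j=0): S=78.9192, (K−S)⁺=35.4408, hold=37.0780 ⇒ V=37.0780 continue | (k=1,j=1): S=115.2741, (K−S)⁺=0.0000, hold=17.8625 ⇒ V=17.8625 continue  boundary S*=-
step 0: (k=0,j=0): S=95.3800, (K−S)⁺=18.9800, hold=27.2010 ⇒ V=27.2010 continue  boundary S*=-

price = 27.2010
boundary = - - 65.2993 54.0299 65.2993 78.9192 65.2993 78.9192 95.3800
tree:
27.2010
37.0780 17.8625
49.0607 25.8741 10.1583
60.3301 36.2878 15.9417 4.5126
69.6546 49.0607 24.2455 7.8774 1.1850
77.3699 60.3301 35.4408 13.4578 2.3707 0.0000
83.7537 69.6546 49.0607 22.3191 4.7426 0.0000 0.0000
89.0357 77.3699 60.3301 35.4408 9.4876 0.0000 0.0000 0.0000
93.4062 83.7537 69.6546 49.0607 18.9800 0.0000 0.0000 0.0000 0.0000
97.0224 89.0357 77.3699 60.3301 35.4408 0.0000 0.0000 0.0000 0.0000 0.0000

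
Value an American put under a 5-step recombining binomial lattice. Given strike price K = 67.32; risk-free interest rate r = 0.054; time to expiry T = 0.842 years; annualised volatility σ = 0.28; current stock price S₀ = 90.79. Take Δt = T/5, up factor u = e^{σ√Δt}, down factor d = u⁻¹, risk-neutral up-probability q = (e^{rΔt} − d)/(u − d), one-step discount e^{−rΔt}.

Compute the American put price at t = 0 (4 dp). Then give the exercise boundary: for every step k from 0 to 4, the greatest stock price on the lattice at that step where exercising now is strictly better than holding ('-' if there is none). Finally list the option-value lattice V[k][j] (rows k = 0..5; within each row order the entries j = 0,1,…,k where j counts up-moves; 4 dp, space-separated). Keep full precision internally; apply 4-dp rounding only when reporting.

Δt=0.16840  u=1.12176  d=0.89145  q=0.51097  discount=0.99095
step 5 (expiry): payoffs max(K−S,0) = 16.2071 3.0018 0.0000 0.0000 0.0000 0.0000
step 4: (k=4,j=0): S=57.3366, (K−S)⁺=9.9834, hold=9.3740 ⇒ V=9.9834 exercise | (k=4,j=1): S=72.1498, (K−S)⁺=0.0000, hold=1.4547 ⇒ V=1.4547 continue | (k=4,j=2): S=90.7900, (K−S)⁺=0.0000, hold=0.0000 ⇒ V=0.0000 continue | (k=4,j=3): S=114.2460, (K−S)⁺=0.0000, hold=0.0000 ⇒ V=0.0000 continue | (k=4,j=4): S=143.7619, (K−S)⁺=0.0000, hold=0.0000 ⇒ V=0.0000 continue  boundary S*=57.3366
step 3: (k=3,j=0): S=64.3182, (K−S)⁺=3.0018, hold=5.5746 ⇒ V=5.5746 continue | (k=3,j=1): S=80.9350, (K−S)⁺=0.0000, hold=0.7050 ⇒ V=0.7050 continue | (k=3,j=2): S=101.8449, (K−S)⁺=0.0000, hold=0.0000 ⇒ V=0.0000 continue | (k=3,j=3): S=128.1570, (K−S)⁺=0.0000, hold=0.0000 ⇒ V=0.0000 continue  boundary S*=-
step 2: (k=2,j=0): S=72.1498, (K−S)⁺=0.0000, hold=3.0584 ⇒ V=3.0584 continue | (k=2,j=1): S=90.7900, (K−S)⁺=0.0000, hold=0.3416 ⇒ V=0.3416 continue | (k=2,j=2): S=114.2460, (K−S)⁺=0.0000, hold=0.0000 ⇒ V=0.0000 continue  boundary S*=-
step 1: (k=1,j=0): S=80.9350, (K−S)⁺=0.0000, hold=1.6551 ⇒ V=1.6551 continue | (k=1,j=1): S=101.8449, (K−S)⁺=0.0000, hold=0.1656 ⇒ V=0.1656 continue  boundary S*=-
step 0: (k=0,j=0): S=90.7900, (K−S)⁺=0.0000, hold=0.8859 ⇒ V=0.8859 continue  boundary S*=-

price = 0.8859
boundary = - - - - 57.3366
tree:
0.8859
1.6551 0.1656
3.0584 0.3416 0.0000
5.5746 0.7050 0.0000 0.0000
9.9834 1.4547 0.0000 0.0000 0.0000
16.2071 3.0018 0.0000 0.0000 0.0000 0.0000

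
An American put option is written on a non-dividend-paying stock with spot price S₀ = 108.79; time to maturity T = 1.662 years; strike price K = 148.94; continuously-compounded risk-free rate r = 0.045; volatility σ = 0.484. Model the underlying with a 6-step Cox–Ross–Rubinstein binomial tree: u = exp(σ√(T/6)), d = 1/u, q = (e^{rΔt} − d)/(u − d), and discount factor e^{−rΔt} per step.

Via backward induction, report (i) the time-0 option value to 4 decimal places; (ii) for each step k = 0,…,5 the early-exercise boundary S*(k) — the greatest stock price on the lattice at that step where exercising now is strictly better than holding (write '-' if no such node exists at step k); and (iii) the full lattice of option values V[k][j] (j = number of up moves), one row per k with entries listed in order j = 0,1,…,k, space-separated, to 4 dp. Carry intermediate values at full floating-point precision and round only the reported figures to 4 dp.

price = 50.4159
boundary = - - 65.3628 84.3257 65.3628 84.3257
tree:
50.4159
66.0919 33.4602
83.5772 47.4475 18.0176
98.2758 64.6143 28.6683 6.0559
109.6690 83.5772 44.1256 11.3766 0.0000
118.5001 98.2758 64.6143 21.3722 0.0000 0.0000
125.3453 109.6690 83.5772 40.1500 0.0000 0.0000 0.0000

Δt=0.27700  u=1.29012  d=0.77512  q=0.46101  discount=0.98761
step 6 (expiry): payoffs max(K−S,0) = 125.3453 109.6690 83.5772 40.1500 0.0000 0.0000 0.0000
step 5: (k=5,j=0): S=30.4399, (K−S)⁺=118.5001, hold=116.6551 ⇒ V=118.5001 exercise | (k=5,j=1): S=50.6642, (K−S)⁺=98.2758, hold=96.4307 ⇒ V=98.2758 exercise | (k=5,j=2): S=84.3257, (K−S)⁺=64.6143, hold=62.7693 ⇒ V=64.6143 exercise | (k=5,j=3): S=140.3518, (K−S)⁺=8.5882, hold=21.3722 ⇒ V=21.3722 continue | (k=5,j=4): S=233.6019, (K−S)⁺=0.0000, hold=0.0000 ⇒ V=0.0000 continue | (k=5,j=5): S=388.8076, (K−S)⁺=0.0000, hold=0.0000 ⇒ V=0.0000 continue  boundary S*=84.3257
step 4: (k=4,j=0): S=39.2710, (K−S)⁺=109.6690, hold=107.8239 ⇒ V=109.6690 exercise | (k=4,j=1): S=65.3628, (K−S)⁺=83.5772, hold=81.7322 ⇒ V=83.5772 exercise | (k=4,j=2): S=108.7900, (K−S)⁺=40.1500, hold=44.1256 ⇒ V=44.1256 continue | (k=4,j=3): S=181.0703, (K−S)⁺=0.0000, hold=11.3766 ⇒ V=11.3766 continue | (k=4,j=4): S=301.3738, (K−S)⁺=0.0000, hold=0.0000 ⇒ V=0.0000 continue  boundary S*=65.3628
step 3: (k=3,j=0): S=50.6642, (K−S)⁺=98.2758, hold=96.4307 ⇒ V=98.2758 exercise | (k=3,j=1): S=84.3257, (K−S)⁺=64.6143, hold=64.5794 ⇒ V=64.6143 exercise | (k=3,j=2): S=140.3518, (K−S)⁺=8.5882, hold=28.6683 ⇒ V=28.6683 continue | (k=3,j=3): S=233.6019, (K−S)⁺=0.0000, hold=6.0559 ⇒ V=6.0559 continue  boundary S*=84.3257
step 2: (k=2,j=0): S=65.3628, (K−S)⁺=83.5772, hold=81.7322 ⇒ V=83.5772 exercise | (k=2,j=1): S=108.7900, (K−S)⁺=40.1500, hold=47.4475 ⇒ V=47.4475 continue | (k=2,j=2): S=181.0703, (K−S)⁺=0.0000, hold=18.0176 ⇒ V=18.0176 continue  boundary S*=65.3628
step 1: (k=1,j=0): S=84.3257, (K−S)⁺=64.6143, hold=66.0919 ⇒ V=66.0919 continue | (k=1,j=1): S=140.3518, (K−S)⁺=8.5882, hold=33.4602 ⇒ V=33.4602 continue  boundary S*=-
step 0: (k=0,j=0): S=108.7900, (K−S)⁺=40.1500, hold=50.4159 ⇒ V=50.4159 continue  boundary S*=-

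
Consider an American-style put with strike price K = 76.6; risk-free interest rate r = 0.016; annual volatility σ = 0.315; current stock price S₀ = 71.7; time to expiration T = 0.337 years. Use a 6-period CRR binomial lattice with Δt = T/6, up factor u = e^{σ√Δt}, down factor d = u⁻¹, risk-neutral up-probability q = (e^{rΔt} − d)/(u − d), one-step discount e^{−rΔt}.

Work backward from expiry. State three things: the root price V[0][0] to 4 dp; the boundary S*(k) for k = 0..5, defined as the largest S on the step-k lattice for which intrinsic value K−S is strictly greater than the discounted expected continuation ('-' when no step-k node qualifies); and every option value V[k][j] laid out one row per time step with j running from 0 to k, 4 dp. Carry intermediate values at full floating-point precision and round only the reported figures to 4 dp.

price = 8.1872
boundary = - - - 57.3132 61.7555 66.5423
tree:
8.1872
11.3219 4.9050
15.0915 7.3778 2.3130
19.2868 10.7063 3.8902 0.6584
23.4097 14.8445 6.3734 1.2854 0.0000
27.2359 19.2868 10.0577 2.5097 0.0000 0.0000
30.7869 23.4097 14.8445 4.9000 0.0000 0.0000 0.0000

Δt=0.05617  u=1.07751  d=0.92807  q=0.48736  discount=0.99910
step 6 (expiry): payoffs max(K−S,0) = 30.7869 23.4097 14.8445 4.9000 0.0000 0.0000 0.0000
step 5: (k=5,j=0): S=49.3641, (K−S)⁺=27.2359, hold=27.1671 ⇒ V=27.2359 exercise | (k=5,j=1): S=57.3132, (K−S)⁺=19.2868, hold=19.2180 ⇒ V=19.2868 exercise | (k=5,j=2): S=66.5423, (K−S)⁺=10.0577, hold=9.9889 ⇒ V=10.0577 exercise | (k=5,j=3): S=77.2575, (K−S)⁺=0.0000, hold=2.5097 ⇒ V=2.5097 continue | (k=5,j=4): S=89.6982, (K−S)⁺=0.0000, hold=0.0000 ⇒ V=0.0000 continue | (k=5,j=5): S=104.1423, (K−S)⁺=0.0000, hold=0.0000 ⇒ V=0.0000 continue  boundary S*=66.5423
step 4: (k=4,j=0): S=53.1903, (K−S)⁺=23.4097, hold=23.3408 ⇒ V=23.4097 exercise | (k=4,j=1): S=61.7555, (K−S)⁺=14.8445, hold=14.7756 ⇒ V=14.8445 exercise | (k=4,j=2): S=71.7000, (K−S)⁺=4.9000, hold=6.3734 ⇒ V=6.3734 continue | (k=4,j=3): S=83.2458, (K−S)⁺=0.0000, hold=1.2854 ⇒ V=1.2854 continue | (k=4,j=4): S=96.6508, (K−S)⁺=0.0000, hold=0.0000 ⇒ V=0.0000 continue  boundary S*=61.7555
step 3: (k=3,j=0): S=57.3132, (K−S)⁺=19.2868, hold=19.2180 ⇒ V=19.2868 exercise | (k=3,j=1): S=66.5423, (K−S)⁺=10.0577, hold=10.7063 ⇒ V=10.7063 continue | (k=3,j=2): S=77.2575, (K−S)⁺=0.0000, hold=3.8902 ⇒ V=3.8902 continue | (k=3,j=3): S=89.6982, (K−S)⁺=0.0000, hold=0.6584 ⇒ V=0.6584 continue  boundary S*=57.3132
step 2: (k=2,j=0): S=61.7555, (K−S)⁺=14.8445, hold=15.0915 ⇒ V=15.0915 continue | (k=2,j=1): S=71.7000, (K−S)⁺=4.9000, hold=7.3778 ⇒ V=7.3778 continue | (k=2,j=2): S=83.2458, (K−S)⁺=0.0000, hold=2.3130 ⇒ V=2.3130 continue  boundary S*=-
step 1: (k=1,j=0): S=66.5423, (K−S)⁺=10.0577, hold=11.3219 ⇒ V=11.3219 continue | (k=1,j=1): S=77.2575, (K−S)⁺=0.0000, hold=4.9050 ⇒ V=4.9050 continue  boundary S*=-
step 0: (k=0,j=0): S=71.7000, (K−S)⁺=4.9000, hold=8.1872 ⇒ V=8.1872 continue  boundary S*=-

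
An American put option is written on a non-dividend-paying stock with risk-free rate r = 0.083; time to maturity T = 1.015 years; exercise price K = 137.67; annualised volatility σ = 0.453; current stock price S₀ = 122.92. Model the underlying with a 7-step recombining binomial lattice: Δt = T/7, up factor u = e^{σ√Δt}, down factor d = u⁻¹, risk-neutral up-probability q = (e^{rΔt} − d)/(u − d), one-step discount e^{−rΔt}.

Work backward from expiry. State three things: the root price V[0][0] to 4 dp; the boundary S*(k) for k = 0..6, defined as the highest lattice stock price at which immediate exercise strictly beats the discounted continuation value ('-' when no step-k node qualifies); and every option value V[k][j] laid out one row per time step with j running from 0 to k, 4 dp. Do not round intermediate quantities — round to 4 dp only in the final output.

price = 26.3412
boundary = - - 87.0549 73.2620 87.0549 103.4446 87.0549
tree:
26.3412
37.1757 15.7984
50.6151 24.2090 7.4997
64.4080 35.7978 12.8346 2.1738
76.0156 50.6151 21.3739 4.3302 0.0000
85.7841 64.4080 34.2254 8.6255 0.0000 0.0000
94.0049 76.0156 50.6151 17.1817 0.0000 0.0000 0.0000
100.9231 85.7841 64.4080 34.2254 0.0000 0.0000 0.0000 0.0000

Δt=0.14500  u=1.18827  d=0.84156  q=0.49190  discount=0.98804
step 7 (expiry): payoffs max(K−S,0) = 100.9231 85.7841 64.4080 34.2254 0.0000 0.0000 0.0000 0.0000
step 6: (k=6,j=0): S=43.6651, (K−S)⁺=94.0049, hold=92.3579 ⇒ V=94.0049 exercise | (k=6,j=1): S=61.6544, (K−S)⁺=76.0156, hold=74.3687 ⇒ V=76.0156 exercise | (k=6,j=2): S=87.0549, (K−S)⁺=50.6151, hold=48.9681 ⇒ V=50.6151 exercise | (k=6,j=3): S=122.9200, (K−S)⁺=14.7500, hold=17.1817 ⇒ V=17.1817 continue | (k=6,j=4): S=173.5609, (K−S)⁺=0.0000, hold=0.0000 ⇒ V=0.0000 continue | (k=6,j=5): S=245.0648, (K−S)⁺=0.0000, hold=0.0000 ⇒ V=0.0000 continue | (k=6,j=6): S=346.0272, (K−S)⁺=0.0000, hold=0.0000 ⇒ V=0.0000 continue  boundary S*=87.0549
step 5: (k=5,j=0): S=51.8859, (K−S)⁺=85.7841, hold=84.1372 ⇒ V=85.7841 exercise | (k=5,j=1): S=73.2620, (K−S)⁺=64.4080, hold=62.7611 ⇒ V=64.4080 exercise | (k=5,j=2): S=103.4446, (K−S)⁺=34.2254, hold=33.7603 ⇒ V=34.2254 exercise | (k=5,j=3): S=146.0620, (K−S)⁺=0.0000, hold=8.6255 ⇒ V=8.6255 continue | (k=5,j=4): S=206.2369, (K−S)⁺=0.0000, hold=0.0000 ⇒ V=0.0000 continue | (k=5,j=5): S=291.2028, (K−S)⁺=0.0000, hold=0.0000 ⇒ V=0.0000 continue  boundary S*=103.4446
step 4: (k=4,j=0): S=61.6544, (K−S)⁺=76.0156, hold=74.3687 ⇒ V=76.0156 exercise | (k=4,j=1): S=87.0549, (K−S)⁺=50.6151, hold=48.9681 ⇒ V=50.6151 exercise | (k=4,j=2): S=122.9200, (K−S)⁺=14.7500, hold=21.3739 ⇒ V=21.3739 continue | (k=4,j=3): S=173.5609, (K−S)⁺=0.0000, hold=4.3302 ⇒ V=4.3302 continue | (k=4,j=4): S=245.0648, (K−S)⁺=0.0000, hold=0.0000 ⇒ V=0.0000 continue  boundary S*=87.0549
step 3: (k=3,j=0): S=73.2620, (K−S)⁺=64.4080, hold=62.7611 ⇒ V=64.4080 exercise | (k=3,j=1): S=103.4446, (K−S)⁺=34.2254, hold=35.7978 ⇒ V=35.7978 continue | (k=3,j=2): S=146.0620, (K−S)⁺=0.0000, hold=12.8346 ⇒ V=12.8346 continue | (k=3,j=3): S=206.2369, (K−S)⁺=0.0000, hold=2.1738 ⇒ V=2.1738 continue  boundary S*=73.2620
step 2: (k=2,j=0): S=87.0549, (K−S)⁺=50.6151, hold=49.7324 ⇒ V=50.6151 exercise | (k=2,j=1): S=122.9200, (K−S)⁺=14.7500, hold=24.2090 ⇒ V=24.2090 continue | (k=2,j=2): S=173.5609, (K−S)⁺=0.0000, hold=7.4997 ⇒ V=7.4997 continue  boundary S*=87.0549
step 1: (k=1,j=0): S=103.4446, (K−S)⁺=34.2254, hold=37.1757 ⇒ V=37.1757 continue | (k=1,j=1): S=146.0620, (K−S)⁺=0.0000, hold=15.7984 ⇒ V=15.7984 continue  boundary S*=-
step 0: (k=0,j=0): S=122.9200, (K−S)⁺=14.7500, hold=26.3412 ⇒ V=26.3412 continue  boundary S*=-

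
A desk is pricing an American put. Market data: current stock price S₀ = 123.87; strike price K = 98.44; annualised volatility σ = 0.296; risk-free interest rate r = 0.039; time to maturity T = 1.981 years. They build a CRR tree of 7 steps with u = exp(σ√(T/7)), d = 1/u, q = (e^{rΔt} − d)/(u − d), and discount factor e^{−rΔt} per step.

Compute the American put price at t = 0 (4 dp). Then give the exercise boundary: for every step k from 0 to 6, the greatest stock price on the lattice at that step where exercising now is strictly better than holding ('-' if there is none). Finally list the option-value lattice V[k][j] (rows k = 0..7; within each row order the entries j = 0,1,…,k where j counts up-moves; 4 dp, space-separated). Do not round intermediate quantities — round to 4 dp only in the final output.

Δt=0.28300, u=1.17054, d=0.85431, q=0.49581, disc=e^(-rΔt)=0.98902
k=7 terminal: V=max(K-S,0) → 57.3002 42.0718 21.2062 0.0000 0.0000 0.0000 0.0000 0.0000
k=6: j=0 S=48.1558 intr=50.2842 cont=49.2037 V=50.2842[EX]; j=1 S=65.9813 intr=32.4587 cont=31.3782 V=32.4587[EX]; j=2 S=90.4052 intr=8.0348 cont=10.5746 V=10.5746[hold]; j=3 S=123.8700 intr=0.0000 cont=0.0000 V=0.0000[hold]; j=4 S=169.7222 intr=0.0000 cont=0.0000 V=0.0000[hold]; j=5 S=232.5474 intr=0.0000 cont=0.0000 V=0.0000[hold]; j=6 S=318.6281 intr=0.0000 cont=0.0000 V=0.0000[hold]  S*(6)=65.9813
k=5: j=0 S=56.3682 intr=42.0718 cont=40.9912 V=42.0718[EX]; j=1 S=77.2338 intr=21.2062 cont=21.3712 V=21.3712[hold]; j=2 S=105.8229 intr=0.0000 cont=5.2731 V=5.2731[hold]; j=3 S=144.9948 intr=0.0000 cont=0.0000 V=0.0000[hold]; j=4 S=198.6667 intr=0.0000 cont=0.0000 V=0.0000[hold]; j=5 S=272.2060 intr=0.0000 cont=0.0000 V=0.0000[hold]  S*(5)=56.3682
k=4: j=0 S=65.9813 intr=32.4587 cont=31.4591 V=32.4587[EX]; j=1 S=90.4052 intr=8.0348 cont=13.2426 V=13.2426[hold]; j=2 S=123.8700 intr=0.0000 cont=2.6295 V=2.6295[hold]; j=3 S=169.7222 intr=0.0000 cont=0.0000 V=0.0000[hold]; j=4 S=232.5474 intr=0.0000 cont=0.0000 V=0.0000[hold]  S*(4)=65.9813
k=3: j=0 S=77.2338 intr=21.2062 cont=22.6795 V=22.6795[hold]; j=1 S=105.8229 intr=0.0000 cont=7.8929 V=7.8929[hold]; j=2 S=144.9948 intr=0.0000 cont=1.3112 V=1.3112[hold]; j=3 S=198.6667 intr=0.0000 cont=0.0000 V=0.0000[hold]  S*(3)=-
k=2: j=0 S=90.4052 intr=8.0348 cont=15.1797 V=15.1797[hold]; j=1 S=123.8700 intr=0.0000 cont=4.5788 V=4.5788[hold]; j=2 S=169.7222 intr=0.0000 cont=0.6538 V=0.6538[hold]  S*(2)=-
k=1: j=0 S=105.8229 intr=0.0000 cont=9.8148 V=9.8148[hold]; j=1 S=144.9948 intr=0.0000 cont=2.6039 V=2.6039[hold]  S*(1)=-
k=0: j=0 S=123.8700 intr=0.0000 cont=6.1711 V=6.1711[hold]  S*(0)=-

price = 6.1711
boundary = - - - - 65.9813 56.3682 65.9813
tree:
6.1711
9.8148 2.6039
15.1797 4.5788 0.6538
22.6795 7.8929 1.3112 0.0000
32.4587 13.2426 2.6295 0.0000 0.0000
42.0718 21.3712 5.2731 0.0000 0.0000 0.0000
50.2842 32.4587 10.5746 0.0000 0.0000 0.0000 0.0000
57.3002 42.0718 21.2062 0.0000 0.0000 0.0000 0.0000 0.0000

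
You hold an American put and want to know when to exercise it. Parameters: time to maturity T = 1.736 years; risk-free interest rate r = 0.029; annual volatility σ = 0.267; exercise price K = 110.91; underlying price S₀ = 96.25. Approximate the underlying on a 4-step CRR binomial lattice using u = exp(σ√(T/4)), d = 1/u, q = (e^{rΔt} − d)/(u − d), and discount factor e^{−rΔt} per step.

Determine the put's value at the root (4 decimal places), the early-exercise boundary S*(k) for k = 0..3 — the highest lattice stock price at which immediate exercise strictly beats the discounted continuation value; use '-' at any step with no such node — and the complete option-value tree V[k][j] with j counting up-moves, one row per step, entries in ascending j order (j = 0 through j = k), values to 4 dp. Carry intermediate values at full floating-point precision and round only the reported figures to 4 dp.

price = 20.8684
boundary = - - 67.7048 80.7254
tree:
20.8684
30.7680 11.1823
43.2052 18.7163 3.6898
54.1256 30.1846 7.3548 0.0000
63.2847 43.2052 14.6600 0.0000 0.0000

Δt=0.43400, u=1.19231, d=0.83871, q=0.49196, disc=e^(-rΔt)=0.98749
k=4 terminal: V=max(K-S,0) → 63.2847 43.2052 14.6600 0.0000 0.0000
k=3: j=0 S=56.7844 intr=54.1256 cont=52.7385 V=54.1256[EX]; j=1 S=80.7254 intr=30.1846 cont=28.7975 V=30.1846[EX]; j=2 S=114.7602 intr=0.0000 cont=7.3548 V=7.3548[hold]; j=3 S=163.1446 intr=0.0000 cont=0.0000 V=0.0000[hold]  S*(3)=80.7254
k=2: j=0 S=67.7048 intr=43.2052 cont=41.8181 V=43.2052[EX]; j=1 S=96.2500 intr=14.6600 cont=18.7163 V=18.7163[hold]; j=2 S=136.8302 intr=0.0000 cont=3.6898 V=3.6898[hold]  S*(2)=67.7048
k=1: j=0 S=80.7254 intr=30.1846 cont=30.7680 V=30.7680[hold]; j=1 S=114.7602 intr=0.0000 cont=11.1823 V=11.1823[hold]  S*(1)=-
k=0: j=0 S=96.2500 intr=14.6600 cont=20.8684 V=20.8684[hold]  S*(0)=-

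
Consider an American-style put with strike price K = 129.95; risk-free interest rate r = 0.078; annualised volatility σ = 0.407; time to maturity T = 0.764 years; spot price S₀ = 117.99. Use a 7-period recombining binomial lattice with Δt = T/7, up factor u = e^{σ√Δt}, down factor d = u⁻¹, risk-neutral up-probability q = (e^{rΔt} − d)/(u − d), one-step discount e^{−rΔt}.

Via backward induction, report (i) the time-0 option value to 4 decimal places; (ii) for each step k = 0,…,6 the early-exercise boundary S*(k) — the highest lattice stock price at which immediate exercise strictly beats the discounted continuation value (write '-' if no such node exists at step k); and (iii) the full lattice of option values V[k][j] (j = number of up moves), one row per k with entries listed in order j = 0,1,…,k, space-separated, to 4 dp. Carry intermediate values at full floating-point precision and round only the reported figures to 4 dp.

price = 20.5036
boundary = - - 90.1685 78.8243 90.1685 103.1455 90.1685
tree:
20.5036
29.0933 12.2013
39.7815 18.8243 5.7381
51.1257 28.0029 9.8999 1.6435
61.0428 39.7815 16.6165 3.3028 0.0000
69.7121 51.1257 26.8045 6.6373 0.0000 0.0000
77.2908 61.0428 39.7815 13.3383 0.0000 0.0000 0.0000
83.9159 69.7121 51.1257 26.8045 0.0000 0.0000 0.0000 0.0000

params: Δt=0.10914 u=1.14392 d=0.87419 q=0.49813 e^(-rΔt)=0.99152
t_7 payoffs: 83.9159 69.7121 51.1257 26.8045 0.0000 0.0000 0.0000 0.0000
t_6: node(6,0) S=52.6592 payoff=77.2908 vs cont=76.1892 → 77.2908 [stop]  node(6,1) S=68.9072 payoff=61.0428 vs cont=59.9412 → 61.0428 [stop]  node(6,2) S=90.1685 payoff=39.7815 vs cont=38.6799 → 39.7815 [stop]  node(6,3) S=117.9900 payoff=11.9600 vs cont=13.3383 → 13.3383 [wait]  node(6,4) S=154.3958 payoff=0.0000 vs cont=0.0000 → 0.0000 [wait]  node(6,5) S=202.0345 payoff=0.0000 vs cont=0.0000 → 0.0000 [wait]  node(6,6) S=264.3722 payoff=0.0000 vs cont=0.0000 → 0.0000 [wait]  ⇒ S*(6)=90.1685
t_5: node(5,0) S=60.2379 payoff=69.7121 vs cont=68.6105 → 69.7121 [stop]  node(5,1) S=78.8243 payoff=51.1257 vs cont=50.0242 → 51.1257 [stop]  node(5,2) S=103.1455 payoff=26.8045 vs cont=26.3837 → 26.8045 [stop]  node(5,3) S=134.9709 payoff=0.0000 vs cont=6.6373 → 6.6373 [wait]  node(5,4) S=176.6162 payoff=0.0000 vs cont=0.0000 → 0.0000 [wait]  node(5,5) S=231.1110 payoff=0.0000 vs cont=0.0000 → 0.0000 [wait]  ⇒ S*(5)=103.1455
t_4: node(4,0) S=68.9072 payoff=61.0428 vs cont=59.9412 → 61.0428 [stop]  node(4,1) S=90.1685 payoff=39.7815 vs cont=38.6799 → 39.7815 [stop]  node(4,2) S=117.9900 payoff=11.9600 vs cont=16.6165 → 16.6165 [wait]  node(4,3) S=154.3958 payoff=0.0000 vs cont=3.3028 → 3.3028 [wait]  node(4,4) S=202.0345 payoff=0.0000 vs cont=0.0000 → 0.0000 [wait]  ⇒ S*(4)=90.1685
t_3: node(3,0) S=78.8243 payoff=51.1257 vs cont=50.0242 → 51.1257 [stop]  node(3,1) S=103.1455 payoff=26.8045 vs cont=28.0029 → 28.0029 [wait]  node(3,2) S=134.9709 payoff=0.0000 vs cont=9.8999 → 9.8999 [wait]  node(3,3) S=176.6162 payoff=0.0000 vs cont=1.6435 → 1.6435 [wait]  ⇒ S*(3)=78.8243
t_2: node(2,0) S=90.1685 payoff=39.7815 vs cont=39.2717 → 39.7815 [stop]  node(2,1) S=117.9900 payoff=11.9600 vs cont=18.8243 → 18.8243 [wait]  node(2,2) S=154.3958 payoff=0.0000 vs cont=5.7381 → 5.7381 [wait]  ⇒ S*(2)=90.1685
t_1: node(1,0) S=103.1455 payoff=26.8045 vs cont=29.0933 → 29.0933 [wait]  node(1,1) S=134.9709 payoff=0.0000 vs cont=12.2013 → 12.2013 [wait]  ⇒ S*(1)=-
t_0: node(0,0) S=117.9900 payoff=11.9600 vs cont=20.5036 → 20.5036 [wait]  ⇒ S*(0)=-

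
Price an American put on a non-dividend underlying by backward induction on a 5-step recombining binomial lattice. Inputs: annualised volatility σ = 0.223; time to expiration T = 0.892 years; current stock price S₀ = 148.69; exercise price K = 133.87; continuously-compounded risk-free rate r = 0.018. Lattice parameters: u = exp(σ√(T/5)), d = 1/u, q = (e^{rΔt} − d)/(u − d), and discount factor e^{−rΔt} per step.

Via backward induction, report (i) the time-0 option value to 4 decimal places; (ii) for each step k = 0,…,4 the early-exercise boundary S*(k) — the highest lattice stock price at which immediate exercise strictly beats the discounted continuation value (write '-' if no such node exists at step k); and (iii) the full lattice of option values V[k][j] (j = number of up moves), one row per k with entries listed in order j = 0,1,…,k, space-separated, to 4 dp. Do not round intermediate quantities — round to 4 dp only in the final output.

Δt=0.17840  u=1.09877  d=0.91011  q=0.49352  discount=0.99679
step 5 (expiry): payoffs max(K−S,0) = 41.0264 21.7808 0.0000 0.0000 0.0000 0.0000
step 4: (k=4,j=0): S=102.0136, (K−S)⁺=31.8564, hold=31.4272 ⇒ V=31.8564 exercise | (k=4,j=1): S=123.1600, (K−S)⁺=10.7100, hold=10.9962 ⇒ V=10.9962 continue | (k=4,j=2): S=148.6900, (K−S)⁺=0.0000, hold=0.0000 ⇒ V=0.0000 continue | (k=4,j=3): S=179.5121, (K−S)⁺=0.0000, hold=0.0000 ⇒ V=0.0000 continue | (k=4,j=4): S=216.7233, (K−S)⁺=0.0000, hold=0.0000 ⇒ V=0.0000 continue  boundary S*=102.0136
step 3: (k=3,j=0): S=112.0892, (K−S)⁺=21.7808, hold=21.4924 ⇒ V=21.7808 exercise | (k=3,j=1): S=135.3243, (K−S)⁺=0.0000, hold=5.5515 ⇒ V=5.5515 continue | (k=3,j=2): S=163.3758, (K−S)⁺=0.0000, hold=0.0000 ⇒ V=0.0000 continue | (k=3,j=3): S=197.2421, (K−S)⁺=0.0000, hold=0.0000 ⇒ V=0.0000 continue  boundary S*=112.0892
step 2: (k=2,j=0): S=123.1600, (K−S)⁺=10.7100, hold=13.7272 ⇒ V=13.7272 continue | (k=2,j=1): S=148.6900, (K−S)⁺=0.0000, hold=2.8027 ⇒ V=2.8027 continue | (k=2,j=2): S=179.5121, (K−S)⁺=0.0000, hold=0.0000 ⇒ V=0.0000 continue  boundary S*=-
step 1: (k=1,j=0): S=135.3243, (K−S)⁺=0.0000, hold=8.3090 ⇒ V=8.3090 continue | (k=1,j=1): S=163.3758, (K−S)⁺=0.0000, hold=1.4150 ⇒ V=1.4150 continue  boundary S*=-
step 0: (k=0,j=0): S=148.6900, (K−S)⁺=0.0000, hold=4.8910 ⇒ V=4.8910 continue  boundary S*=-

price = 4.8910
boundary = - - - 112.0892 102.0136
tree:
4.8910
8.3090 1.4150
13.7272 2.8027 0.0000
21.7808 5.5515 0.0000 0.0000
31.8564 10.9962 0.0000 0.0000 0.0000
41.0264 21.7808 0.0000 0.0000 0.0000 0.0000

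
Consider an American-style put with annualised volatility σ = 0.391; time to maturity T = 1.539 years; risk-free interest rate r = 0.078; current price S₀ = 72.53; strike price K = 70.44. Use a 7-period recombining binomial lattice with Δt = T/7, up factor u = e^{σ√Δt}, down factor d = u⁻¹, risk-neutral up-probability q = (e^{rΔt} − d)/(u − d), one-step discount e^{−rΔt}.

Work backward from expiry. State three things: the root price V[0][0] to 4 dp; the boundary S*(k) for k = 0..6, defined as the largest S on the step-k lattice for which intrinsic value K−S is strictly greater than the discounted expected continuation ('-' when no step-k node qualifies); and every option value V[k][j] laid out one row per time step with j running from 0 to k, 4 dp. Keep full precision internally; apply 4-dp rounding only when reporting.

price = 9.6961
boundary = - - - 41.8459 50.2660 41.8459 50.2660
tree:
9.6961
14.3777 5.3716
20.6493 8.6324 2.3118
28.5941 13.4552 4.1307 0.5814
35.6038 20.1740 7.2331 1.1858 0.0000
41.4392 28.5941 12.3217 2.4184 0.0000 0.0000
46.2972 35.6038 20.1740 4.9324 0.0000 0.0000 0.0000
50.3414 41.4392 28.5941 10.0596 0.0000 0.0000 0.0000 0.0000

Δt=0.21986  u=1.20122  d=0.83249  q=0.50120  discount=0.98300
step 7 (expiry): payoffs max(K−S,0) = 50.3414 41.4392 28.5941 10.0596 0.0000 0.0000 0.0000 0.0000
step 6: (k=6,j=0): S=24.1428, (K−S)⁺=46.2972, hold=45.0995 ⇒ V=46.2972 exercise | (k=6,j=1): S=34.8362, (K−S)⁺=35.6038, hold=34.4061 ⇒ V=35.6038 exercise | (k=6,j=2): S=50.2660, (K−S)⁺=20.1740, hold=18.9763 ⇒ V=20.1740 exercise | (k=6,j=3): S=72.5300, (K−S)⁺=0.0000, hold=4.9324 ⇒ V=4.9324 continue | (k=6,j=4): S=104.6553, (K−S)⁺=0.0000, hold=0.0000 ⇒ V=0.0000 continue | (k=6,j=5): S=151.0096, (K−S)⁺=0.0000, hold=0.0000 ⇒ V=0.0000 continue | (k=6,j=6): S=217.8953, (K−S)⁺=0.0000, hold=0.0000 ⇒ V=0.0000 continue  boundary S*=50.2660
step 5: (k=5,j=0): S=29.0008, (K−S)⁺=41.4392, hold=40.2416 ⇒ V=41.4392 exercise | (k=5,j=1): S=41.8459, (K−S)⁺=28.5941, hold=27.3965 ⇒ V=28.5941 exercise | (k=5,j=2): S=60.3804, (K−S)⁺=10.0596, hold=12.3217 ⇒ V=12.3217 continue | (k=5,j=3): S=87.1243, (K−S)⁺=0.0000, hold=2.4184 ⇒ V=2.4184 continue | (k=5,j=4): S=125.7137, (K−S)⁺=0.0000, hold=0.0000 ⇒ V=0.0000 continue | (k=5,j=5): S=181.3953, (K−S)⁺=0.0000, hold=0.0000 ⇒ V=0.0000 continue  boundary S*=41.8459
step 4: (k=4,j=0): S=34.8362, (K−S)⁺=35.6038, hold=34.4061 ⇒ V=35.6038 exercise | (k=4,j=1): S=50.2660, (K−S)⁺=20.1740, hold=20.0908 ⇒ V=20.1740 exercise | (k=4,j=2): S=72.5300, (K−S)⁺=0.0000, hold=7.2331 ⇒ V=7.2331 continue | (k=4,j=3): S=104.6553, (K−S)⁺=0.0000, hold=1.1858 ⇒ V=1.1858 continue | (k=4,j=4): S=151.0096, (K−S)⁺=0.0000, hold=0.0000 ⇒ V=0.0000 continue  boundary S*=50.2660
step 3: (k=3,j=0): S=41.8459, (K−S)⁺=28.5941, hold=27.3965 ⇒ V=28.5941 exercise | (k=3,j=1): S=60.3804, (K−S)⁺=10.0596, hold=13.4552 ⇒ V=13.4552 continue | (k=3,j=2): S=87.1243, (K−S)⁺=0.0000, hold=4.1307 ⇒ V=4.1307 continue | (k=3,j=3): S=125.7137, (K−S)⁺=0.0000, hold=0.5814 ⇒ V=0.5814 continue  boundary S*=41.8459
step 2: (k=2,j=0): S=50.2660, (K−S)⁺=20.1740, hold=20.6493 ⇒ V=20.6493 continue | (k=2,j=1): S=72.5300, (K−S)⁺=0.0000, hold=8.6324 ⇒ V=8.6324 continue | (k=2,j=2): S=104.6553, (K−S)⁺=0.0000, hold=2.3118 ⇒ V=2.3118 continue  boundary S*=-
step 1: (k=1,j=0): S=60.3804, (K−S)⁺=10.0596, hold=14.3777 ⇒ V=14.3777 continue | (k=1,j=1): S=87.1243, (K−S)⁺=0.0000, hold=5.3716 ⇒ V=5.3716 continue  boundary S*=-
step 0: (k=0,j=0): S=72.5300, (K−S)⁺=0.0000, hold=9.6961 ⇒ V=9.6961 continue  boundary S*=-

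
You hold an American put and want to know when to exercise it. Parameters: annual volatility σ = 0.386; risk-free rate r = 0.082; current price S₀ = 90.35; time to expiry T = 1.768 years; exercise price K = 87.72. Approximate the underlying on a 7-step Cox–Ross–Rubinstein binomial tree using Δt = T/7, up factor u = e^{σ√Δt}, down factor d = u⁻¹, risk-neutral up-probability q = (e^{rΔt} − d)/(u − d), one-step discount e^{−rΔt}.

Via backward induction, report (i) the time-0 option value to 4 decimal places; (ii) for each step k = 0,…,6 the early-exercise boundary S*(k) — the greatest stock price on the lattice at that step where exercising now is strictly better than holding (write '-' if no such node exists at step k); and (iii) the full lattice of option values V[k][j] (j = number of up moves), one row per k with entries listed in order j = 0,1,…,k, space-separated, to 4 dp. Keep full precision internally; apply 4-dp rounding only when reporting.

price = 12.2663
boundary = - - - 50.4873 61.2958 50.4873 61.2958
tree:
12.2663
18.3800 6.7879
26.6576 11.0358 2.9095
37.2327 17.4066 5.2547 0.7336
46.1354 26.4242 9.2974 1.5138 0.0000
53.4681 37.2327 15.9954 3.1238 0.0000 0.0000
59.5079 46.1354 26.4242 6.4461 0.0000 0.0000 0.0000
64.4827 53.4681 37.2327 13.3018 0.0000 0.0000 0.0000 0.0000

Δt=0.25257  u=1.21408  d=0.82367  q=0.50526  discount=0.97950
step 7 (expiry): payoffs max(K−S,0) = 64.4827 53.4681 37.2327 13.3018 0.0000 0.0000 0.0000 0.0000
step 6: (k=6,j=0): S=28.2121, (K−S)⁺=59.5079, hold=57.7098 ⇒ V=59.5079 exercise | (k=6,j=1): S=41.5846, (K−S)⁺=46.1354, hold=44.3373 ⇒ V=46.1354 exercise | (k=6,j=2): S=61.2958, (K−S)⁺=26.4242, hold=24.6262 ⇒ V=26.4242 exercise | (k=6,j=3): S=90.3500, (K−S)⁺=0.0000, hold=6.4461 ⇒ V=6.4461 continue | (k=6,j=4): S=133.1759, (K−S)⁺=0.0000, hold=0.0000 ⇒ V=0.0000 continue | (k=6,j=5): S=196.3014, (K−S)⁺=0.0000, hold=0.0000 ⇒ V=0.0000 continue | (k=6,j=6): S=289.3483, (K−S)⁺=0.0000, hold=0.0000 ⇒ V=0.0000 continue  boundary S*=61.2958
step 5: (k=5,j=0): S=34.2519, (K−S)⁺=53.4681, hold=51.6701 ⇒ V=53.4681 exercise | (k=5,j=1): S=50.4873, (K−S)⁺=37.2327, hold=35.4347 ⇒ V=37.2327 exercise | (k=5,j=2): S=74.4182, (K−S)⁺=13.3018, hold=15.9954 ⇒ V=15.9954 continue | (k=5,j=3): S=109.6925, (K−S)⁺=0.0000, hold=3.1238 ⇒ V=3.1238 continue | (k=5,j=4): S=161.6868, (K−S)⁺=0.0000, hold=0.0000 ⇒ V=0.0000 continue | (k=5,j=5): S=238.3264, (K−S)⁺=0.0000, hold=0.0000 ⇒ V=0.0000 continue  boundary S*=50.4873
step 4: (k=4,j=0): S=41.5846, (K−S)⁺=46.1354, hold=44.3373 ⇒ V=46.1354 exercise | (k=4,j=1): S=61.2958, (K−S)⁺=26.4242, hold=25.9592 ⇒ V=26.4242 exercise | (k=4,j=2): S=90.3500, (K−S)⁺=0.0000, hold=9.2974 ⇒ V=9.2974 continue | (k=4,j=3): S=133.1759, (K−S)⁺=0.0000, hold=1.5138 ⇒ V=1.5138 continue | (k=4,j=4): S=196.3014, (K−S)⁺=0.0000, hold=0.0000 ⇒ V=0.0000 continue  boundary S*=61.2958
step 3: (k=3,j=0): S=50.4873, (K−S)⁺=37.2327, hold=35.4347 ⇒ V=37.2327 exercise | (k=3,j=1): S=74.4182, (K−S)⁺=13.3018, hold=17.4066 ⇒ V=17.4066 continue | (k=3,j=2): S=109.6925, (K−S)⁺=0.0000, hold=5.2547 ⇒ V=5.2547 continue | (k=3,j=3): S=161.6868, (K−S)⁺=0.0000, hold=0.7336 ⇒ V=0.7336 continue  boundary S*=50.4873
step 2: (k=2,j=0): S=61.2958, (K−S)⁺=26.4242, hold=26.6576 ⇒ V=26.6576 continue | (k=2,j=1): S=90.3500, (K−S)⁺=0.0000, hold=11.0358 ⇒ V=11.0358 continue | (k=2,j=2): S=133.1759, (K−S)⁺=0.0000, hold=2.9095 ⇒ V=2.9095 continue  boundary S*=-
step 1: (k=1,j=0): S=74.4182, (K−S)⁺=13.3018, hold=18.3800 ⇒ V=18.3800 continue | (k=1,j=1): S=109.6925, (K−S)⁺=0.0000, hold=6.7879 ⇒ V=6.7879 continue  boundary S*=-
step 0: (k=0,j=0): S=90.3500, (K−S)⁺=0.0000, hold=12.2663 ⇒ V=12.2663 continue  boundary S*=-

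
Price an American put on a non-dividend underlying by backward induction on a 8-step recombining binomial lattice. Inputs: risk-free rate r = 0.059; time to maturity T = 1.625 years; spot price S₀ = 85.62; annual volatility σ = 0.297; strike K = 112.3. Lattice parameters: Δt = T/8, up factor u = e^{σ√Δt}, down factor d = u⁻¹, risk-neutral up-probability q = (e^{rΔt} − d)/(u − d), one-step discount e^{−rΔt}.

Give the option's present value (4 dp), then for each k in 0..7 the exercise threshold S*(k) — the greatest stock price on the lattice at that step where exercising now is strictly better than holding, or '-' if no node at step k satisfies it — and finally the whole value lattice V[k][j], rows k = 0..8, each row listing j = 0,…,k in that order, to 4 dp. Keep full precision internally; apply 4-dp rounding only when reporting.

price = 27.5565
boundary = - 74.8932 65.5103 74.8932 85.6200 74.8932 85.6200 97.8832
tree:
27.5565
37.4068 18.7981
46.7897 27.0377 11.3717
54.9971 37.4068 17.7717 5.5273
62.1763 46.7897 26.6800 9.6824 1.6891
68.4560 54.9971 37.4068 16.4442 3.4525 0.0447
73.9489 62.1763 46.7897 26.6800 7.0558 0.0925 0.0000
78.7537 68.4560 54.9971 37.4068 14.4168 0.1917 0.0000 0.0000
82.9565 73.9489 62.1763 46.7897 26.6800 0.3972 0.0000 0.0000 0.0000

params: Δt=0.20312 u=1.14323 d=0.87472 q=0.51149 e^(-rΔt)=0.98809
t_8 payoffs: 82.9565 73.9489 62.1763 46.7897 26.6800 0.3972 0.0000 0.0000 0.0000
t_7: node(7,0) S=33.5463 payoff=78.7537 vs cont=77.4159 → 78.7537 [stop]  node(7,1) S=43.8440 payoff=68.4560 vs cont=67.1182 → 68.4560 [stop]  node(7,2) S=57.3029 payoff=54.9971 vs cont=53.6593 → 54.9971 [stop]  node(7,3) S=74.8932 payoff=37.4068 vs cont=36.0690 → 37.4068 [stop]  node(7,4) S=97.8832 payoff=14.4168 vs cont=13.0790 → 14.4168 [stop]  node(7,5) S=127.9305 payoff=0.0000 vs cont=0.1917 → 0.1917 [wait]  node(7,6) S=167.2014 payoff=0.0000 vs cont=0.0000 → 0.0000 [wait]  node(7,7) S=218.5274 payoff=0.0000 vs cont=0.0000 → 0.0000 [wait]  ⇒ S*(7)=97.8832
t_6: node(6,0) S=38.3511 payoff=73.9489 vs cont=72.6111 → 73.9489 [stop]  node(6,1) S=50.1237 payoff=62.1763 vs cont=60.8385 → 62.1763 [stop]  node(6,2) S=65.5103 payoff=46.7897 vs cont=45.4519 → 46.7897 [stop]  node(6,3) S=85.6200 payoff=26.6800 vs cont=25.3422 → 26.6800 [stop]  node(6,4) S=111.9028 payoff=0.3972 vs cont=7.0558 → 7.0558 [wait]  node(6,5) S=146.2538 payoff=0.0000 vs cont=0.0925 → 0.0925 [wait]  node(6,6) S=191.1494 payoff=0.0000 vs cont=0.0000 → 0.0000 [wait]  ⇒ S*(6)=85.6200
t_5: node(5,0) S=43.8440 payoff=68.4560 vs cont=67.1182 → 68.4560 [stop]  node(5,1) S=57.3029 payoff=54.9971 vs cont=53.6593 → 54.9971 [stop]  node(5,2) S=74.8932 payoff=37.4068 vs cont=36.0690 → 37.4068 [stop]  node(5,3) S=97.8832 payoff=14.4168 vs cont=16.4442 → 16.4442 [wait]  node(5,4) S=127.9305 payoff=0.0000 vs cont=3.4525 → 3.4525 [wait]  node(5,5) S=167.2014 payoff=0.0000 vs cont=0.0447 → 0.0447 [wait]  ⇒ S*(5)=74.8932
t_4: node(4,0) S=50.1237 payoff=62.1763 vs cont=60.8385 → 62.1763 [stop]  node(4,1) S=65.5103 payoff=46.7897 vs cont=45.4519 → 46.7897 [stop]  node(4,2) S=85.6200 payoff=26.6800 vs cont=26.3668 → 26.6800 [stop]  node(4,3) S=111.9028 payoff=0.3972 vs cont=9.6824 → 9.6824 [wait]  node(4,4) S=146.2538 payoff=0.0000 vs cont=1.6891 → 1.6891 [wait]  ⇒ S*(4)=85.6200
t_3: node(3,0) S=57.3029 payoff=54.9971 vs cont=53.6593 → 54.9971 [stop]  node(3,1) S=74.8932 payoff=37.4068 vs cont=36.0690 → 37.4068 [stop]  node(3,2) S=97.8832 payoff=14.4168 vs cont=17.7717 → 17.7717 [wait]  node(3,3) S=127.9305 payoff=0.0000 vs cont=5.5273 → 5.5273 [wait]  ⇒ S*(3)=74.8932
t_2: node(2,0) S=65.5103 payoff=46.7897 vs cont=45.4519 → 46.7897 [stop]  node(2,1) S=85.6200 payoff=26.6800 vs cont=27.0377 → 27.0377 [wait]  node(2,2) S=111.9028 payoff=0.3972 vs cont=11.3717 → 11.3717 [wait]  ⇒ S*(2)=65.5103
t_1: node(1,0) S=74.8932 payoff=37.4068 vs cont=36.2498 → 37.4068 [stop]  node(1,1) S=97.8832 payoff=14.4168 vs cont=18.7981 → 18.7981 [wait]  ⇒ S*(1)=74.8932
t_0: node(0,0) S=85.6200 payoff=26.6800 vs cont=27.5565 → 27.5565 [wait]  ⇒ S*(0)=-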